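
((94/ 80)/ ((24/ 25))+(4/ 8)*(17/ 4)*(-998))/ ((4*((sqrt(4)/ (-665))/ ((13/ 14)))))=502582015/ 3072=163600.92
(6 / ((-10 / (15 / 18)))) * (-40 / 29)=20 / 29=0.69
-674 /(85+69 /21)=-2359 /309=-7.63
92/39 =2.36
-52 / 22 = -26 / 11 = -2.36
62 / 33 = 1.88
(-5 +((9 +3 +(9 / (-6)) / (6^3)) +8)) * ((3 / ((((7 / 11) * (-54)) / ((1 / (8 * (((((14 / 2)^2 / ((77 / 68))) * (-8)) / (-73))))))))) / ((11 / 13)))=-1325753 / 32514048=-0.04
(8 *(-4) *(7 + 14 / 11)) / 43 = -2912 / 473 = -6.16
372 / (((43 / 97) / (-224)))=-8082816 / 43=-187972.47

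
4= 4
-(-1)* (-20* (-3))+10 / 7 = 430 / 7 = 61.43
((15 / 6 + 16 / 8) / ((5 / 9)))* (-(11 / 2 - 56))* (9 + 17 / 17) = 8181 / 2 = 4090.50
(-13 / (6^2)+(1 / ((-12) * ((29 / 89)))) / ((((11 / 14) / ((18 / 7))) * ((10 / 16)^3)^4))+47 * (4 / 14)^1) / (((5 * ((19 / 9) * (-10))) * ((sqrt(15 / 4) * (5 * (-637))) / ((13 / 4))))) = -4367259602783149 * sqrt(15) / 15226486816406250000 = -0.00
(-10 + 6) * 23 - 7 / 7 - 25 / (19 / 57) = -168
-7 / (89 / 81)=-567 / 89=-6.37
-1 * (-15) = 15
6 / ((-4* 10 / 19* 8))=-0.36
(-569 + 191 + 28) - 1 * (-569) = 219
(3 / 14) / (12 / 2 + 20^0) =3 / 98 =0.03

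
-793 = -793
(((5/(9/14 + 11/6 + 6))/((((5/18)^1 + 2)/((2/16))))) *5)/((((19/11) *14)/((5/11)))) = 3375/1109296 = 0.00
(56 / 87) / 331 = 56 / 28797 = 0.00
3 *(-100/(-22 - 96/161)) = 24150/1819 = 13.28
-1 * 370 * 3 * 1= -1110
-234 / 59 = -3.97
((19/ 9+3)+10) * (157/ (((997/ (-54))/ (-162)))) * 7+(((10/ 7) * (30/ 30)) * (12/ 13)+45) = 13224592083/ 90727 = 145762.48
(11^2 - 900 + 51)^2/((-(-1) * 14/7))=264992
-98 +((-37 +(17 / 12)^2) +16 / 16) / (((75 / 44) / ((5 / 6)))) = -74273 / 648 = -114.62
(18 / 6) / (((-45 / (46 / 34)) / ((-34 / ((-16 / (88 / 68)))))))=-253 / 1020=-0.25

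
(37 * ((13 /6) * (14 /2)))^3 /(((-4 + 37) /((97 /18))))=3702551290711 /128304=28857645.05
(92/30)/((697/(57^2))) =49818/3485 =14.29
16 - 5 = 11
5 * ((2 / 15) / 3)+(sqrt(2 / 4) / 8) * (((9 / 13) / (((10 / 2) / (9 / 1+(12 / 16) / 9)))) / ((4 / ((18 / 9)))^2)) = 327 * sqrt(2) / 16640+2 / 9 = 0.25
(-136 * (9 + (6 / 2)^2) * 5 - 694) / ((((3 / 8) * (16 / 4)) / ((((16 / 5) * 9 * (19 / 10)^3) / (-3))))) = 354857224 / 625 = 567771.56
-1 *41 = -41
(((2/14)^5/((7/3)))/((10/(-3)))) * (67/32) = -603/37647680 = -0.00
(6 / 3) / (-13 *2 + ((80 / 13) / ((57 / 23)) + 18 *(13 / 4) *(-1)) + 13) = -2964 / 102283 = -0.03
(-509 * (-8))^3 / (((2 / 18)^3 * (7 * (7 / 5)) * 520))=6152630716224 / 637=9658760935.99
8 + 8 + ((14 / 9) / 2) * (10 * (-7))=-346 / 9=-38.44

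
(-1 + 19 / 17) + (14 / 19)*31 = 7416 / 323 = 22.96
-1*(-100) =100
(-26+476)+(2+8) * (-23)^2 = 5740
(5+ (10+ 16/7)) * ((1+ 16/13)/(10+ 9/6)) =3.35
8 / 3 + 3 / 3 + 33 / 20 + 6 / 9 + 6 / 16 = 763 / 120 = 6.36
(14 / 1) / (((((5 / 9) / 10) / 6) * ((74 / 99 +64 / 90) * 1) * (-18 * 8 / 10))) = -51975 / 722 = -71.99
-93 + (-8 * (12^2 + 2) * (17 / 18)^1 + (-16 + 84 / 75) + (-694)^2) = 480425.01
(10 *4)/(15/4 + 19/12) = 15/2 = 7.50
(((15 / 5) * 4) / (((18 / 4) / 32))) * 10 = 2560 / 3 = 853.33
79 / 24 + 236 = 5743 / 24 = 239.29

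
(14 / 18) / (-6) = -7 / 54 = -0.13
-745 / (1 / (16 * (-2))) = 23840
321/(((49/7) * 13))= 321/91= 3.53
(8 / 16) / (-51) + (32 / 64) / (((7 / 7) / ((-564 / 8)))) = -7193 / 204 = -35.26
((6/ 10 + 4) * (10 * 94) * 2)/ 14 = 4324/ 7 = 617.71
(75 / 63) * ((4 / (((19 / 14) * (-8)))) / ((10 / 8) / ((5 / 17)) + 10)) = -0.03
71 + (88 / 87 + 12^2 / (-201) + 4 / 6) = 419465 / 5829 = 71.96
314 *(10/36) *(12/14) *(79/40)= 12403/84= 147.65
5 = 5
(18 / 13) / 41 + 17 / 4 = 9133 / 2132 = 4.28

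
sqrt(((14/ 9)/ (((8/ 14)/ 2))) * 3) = 7 * sqrt(3)/ 3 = 4.04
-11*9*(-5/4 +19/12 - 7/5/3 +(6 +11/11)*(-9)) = 31251/5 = 6250.20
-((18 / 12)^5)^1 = -243 / 32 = -7.59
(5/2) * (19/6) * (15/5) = 95/4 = 23.75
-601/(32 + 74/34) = -10217/581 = -17.59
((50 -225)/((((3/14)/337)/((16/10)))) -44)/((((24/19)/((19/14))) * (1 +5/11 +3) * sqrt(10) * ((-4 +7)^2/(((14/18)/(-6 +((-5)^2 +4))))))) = -1311593503 * sqrt(10)/32863320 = -126.21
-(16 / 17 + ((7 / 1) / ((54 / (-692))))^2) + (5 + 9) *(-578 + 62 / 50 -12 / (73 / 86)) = -369118844174 / 22617225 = -16320.25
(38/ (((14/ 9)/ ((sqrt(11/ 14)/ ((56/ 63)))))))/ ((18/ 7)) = 171 * sqrt(154)/ 224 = 9.47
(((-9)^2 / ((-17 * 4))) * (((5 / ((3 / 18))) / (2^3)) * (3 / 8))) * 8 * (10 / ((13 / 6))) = -54675 / 884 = -61.85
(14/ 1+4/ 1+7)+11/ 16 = 25.69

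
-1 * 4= -4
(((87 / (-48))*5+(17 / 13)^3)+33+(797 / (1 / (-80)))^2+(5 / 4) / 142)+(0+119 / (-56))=10146237119421801 / 2495792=4065337624.06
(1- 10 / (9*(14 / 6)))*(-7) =-11 / 3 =-3.67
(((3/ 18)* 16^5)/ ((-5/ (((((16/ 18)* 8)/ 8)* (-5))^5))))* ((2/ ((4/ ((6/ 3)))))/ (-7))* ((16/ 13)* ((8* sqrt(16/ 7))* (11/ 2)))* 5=-151182848819200000* sqrt(7)/ 112842639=-3544690411.52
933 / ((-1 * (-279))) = 3.34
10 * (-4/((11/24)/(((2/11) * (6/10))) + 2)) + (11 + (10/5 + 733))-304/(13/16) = 4241882/11609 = 365.40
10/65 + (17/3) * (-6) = -440/13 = -33.85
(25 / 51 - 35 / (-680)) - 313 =-7499 / 24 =-312.46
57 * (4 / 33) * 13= 988 / 11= 89.82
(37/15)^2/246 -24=-23.98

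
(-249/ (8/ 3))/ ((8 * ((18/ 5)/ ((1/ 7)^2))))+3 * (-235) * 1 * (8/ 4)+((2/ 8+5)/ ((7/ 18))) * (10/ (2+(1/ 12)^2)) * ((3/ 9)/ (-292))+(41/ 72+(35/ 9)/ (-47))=-8766734065961/ 6219058048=-1409.66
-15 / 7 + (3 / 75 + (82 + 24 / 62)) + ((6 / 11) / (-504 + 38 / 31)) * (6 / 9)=37335630516 / 465047275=80.28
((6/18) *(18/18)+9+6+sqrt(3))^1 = sqrt(3)+46/3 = 17.07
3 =3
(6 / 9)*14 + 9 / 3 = 37 / 3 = 12.33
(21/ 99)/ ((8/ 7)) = 0.19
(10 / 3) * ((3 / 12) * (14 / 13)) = 35 / 39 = 0.90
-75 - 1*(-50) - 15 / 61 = -1540 / 61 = -25.25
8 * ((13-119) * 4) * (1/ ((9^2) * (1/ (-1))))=3392/ 81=41.88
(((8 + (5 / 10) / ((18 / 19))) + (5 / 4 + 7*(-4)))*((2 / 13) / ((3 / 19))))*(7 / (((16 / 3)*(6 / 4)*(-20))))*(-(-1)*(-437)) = -2382961 / 7020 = -339.45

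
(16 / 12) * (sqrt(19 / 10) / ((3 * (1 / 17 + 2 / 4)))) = 68 * sqrt(190) / 855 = 1.10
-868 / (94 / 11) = -4774 / 47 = -101.57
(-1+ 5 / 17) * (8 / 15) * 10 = -64 / 17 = -3.76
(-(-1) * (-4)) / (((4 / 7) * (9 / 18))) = -14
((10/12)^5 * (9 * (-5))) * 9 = -162.76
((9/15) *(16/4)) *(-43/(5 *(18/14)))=-1204/75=-16.05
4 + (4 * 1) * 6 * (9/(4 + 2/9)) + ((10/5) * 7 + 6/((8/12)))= 1485/19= 78.16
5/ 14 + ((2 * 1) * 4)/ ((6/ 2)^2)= 157/ 126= 1.25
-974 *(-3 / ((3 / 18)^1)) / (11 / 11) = 17532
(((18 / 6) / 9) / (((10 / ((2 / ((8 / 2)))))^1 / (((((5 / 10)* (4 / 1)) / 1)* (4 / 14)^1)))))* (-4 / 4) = -1 / 105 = -0.01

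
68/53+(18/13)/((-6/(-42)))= 7562/689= 10.98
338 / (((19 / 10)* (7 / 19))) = 3380 / 7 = 482.86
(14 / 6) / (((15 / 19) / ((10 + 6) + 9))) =665 / 9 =73.89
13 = 13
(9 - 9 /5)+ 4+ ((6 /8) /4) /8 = 7183 /640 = 11.22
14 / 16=7 / 8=0.88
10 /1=10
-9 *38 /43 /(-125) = 342 /5375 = 0.06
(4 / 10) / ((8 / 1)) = 1 / 20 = 0.05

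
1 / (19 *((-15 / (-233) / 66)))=5126 / 95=53.96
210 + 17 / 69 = 14507 / 69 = 210.25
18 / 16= 9 / 8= 1.12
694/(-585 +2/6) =-1041/877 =-1.19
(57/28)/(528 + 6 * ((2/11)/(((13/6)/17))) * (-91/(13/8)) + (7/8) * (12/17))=46189/1118334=0.04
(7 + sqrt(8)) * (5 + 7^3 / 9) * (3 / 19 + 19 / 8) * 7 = 261415 * sqrt(2) / 171 + 1829905 / 342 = 7512.57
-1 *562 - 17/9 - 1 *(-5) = -5030/9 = -558.89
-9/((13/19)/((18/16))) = -1539/104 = -14.80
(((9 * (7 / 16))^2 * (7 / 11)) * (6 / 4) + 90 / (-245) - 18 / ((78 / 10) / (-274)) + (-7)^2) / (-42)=-2496024001 / 150678528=-16.57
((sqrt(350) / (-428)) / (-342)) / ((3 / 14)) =0.00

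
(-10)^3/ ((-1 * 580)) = 50/ 29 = 1.72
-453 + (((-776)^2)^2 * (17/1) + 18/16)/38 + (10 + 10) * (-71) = 49315766587353/304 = 162222916405.77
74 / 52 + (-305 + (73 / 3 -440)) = -56101 / 78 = -719.24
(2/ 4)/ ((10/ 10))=1/ 2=0.50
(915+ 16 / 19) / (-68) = -17401 / 1292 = -13.47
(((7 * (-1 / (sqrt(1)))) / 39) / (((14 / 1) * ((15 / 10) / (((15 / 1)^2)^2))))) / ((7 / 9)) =-556.32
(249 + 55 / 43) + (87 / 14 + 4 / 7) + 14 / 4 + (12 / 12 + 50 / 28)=158537 / 602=263.35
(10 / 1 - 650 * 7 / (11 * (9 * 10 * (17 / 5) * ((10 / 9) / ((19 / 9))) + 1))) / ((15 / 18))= 302688 / 33869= 8.94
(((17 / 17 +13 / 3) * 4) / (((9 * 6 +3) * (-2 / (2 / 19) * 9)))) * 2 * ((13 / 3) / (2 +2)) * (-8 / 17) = 3328 / 1491291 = 0.00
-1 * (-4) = 4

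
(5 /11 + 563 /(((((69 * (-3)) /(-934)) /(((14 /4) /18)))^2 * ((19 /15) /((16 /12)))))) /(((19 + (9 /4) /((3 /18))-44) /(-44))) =2649863131360 /1516726053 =1747.09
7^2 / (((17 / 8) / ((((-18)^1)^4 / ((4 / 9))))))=5446401.88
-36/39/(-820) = 3/2665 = 0.00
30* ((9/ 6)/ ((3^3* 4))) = 5/ 12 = 0.42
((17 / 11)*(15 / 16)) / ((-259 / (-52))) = 3315 / 11396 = 0.29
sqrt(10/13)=sqrt(130)/13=0.88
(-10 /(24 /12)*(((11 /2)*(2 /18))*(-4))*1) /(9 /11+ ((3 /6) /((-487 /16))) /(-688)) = 50677220 /3392541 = 14.94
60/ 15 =4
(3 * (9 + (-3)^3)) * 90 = -4860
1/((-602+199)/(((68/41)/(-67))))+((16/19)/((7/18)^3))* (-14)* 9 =-1804.10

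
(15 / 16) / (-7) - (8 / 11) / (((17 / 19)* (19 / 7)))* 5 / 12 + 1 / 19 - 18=-21734557 / 1193808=-18.21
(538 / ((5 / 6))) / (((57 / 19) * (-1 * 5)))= -43.04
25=25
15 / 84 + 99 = 2777 / 28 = 99.18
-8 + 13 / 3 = -11 / 3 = -3.67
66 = 66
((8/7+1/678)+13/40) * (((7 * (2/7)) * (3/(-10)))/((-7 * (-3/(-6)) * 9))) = 139469/4983300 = 0.03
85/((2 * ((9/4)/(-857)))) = -145690/9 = -16187.78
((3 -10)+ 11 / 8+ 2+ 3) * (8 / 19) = -5 / 19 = -0.26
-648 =-648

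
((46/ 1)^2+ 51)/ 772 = 2167/ 772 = 2.81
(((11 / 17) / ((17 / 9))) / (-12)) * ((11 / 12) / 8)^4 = -161051 / 32728154112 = -0.00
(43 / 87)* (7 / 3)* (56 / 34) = 8428 / 4437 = 1.90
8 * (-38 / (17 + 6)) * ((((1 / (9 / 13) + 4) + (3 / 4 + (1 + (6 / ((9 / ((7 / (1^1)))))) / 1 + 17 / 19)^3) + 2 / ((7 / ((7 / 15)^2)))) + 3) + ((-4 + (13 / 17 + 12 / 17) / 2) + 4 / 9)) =-363838088116 / 95276925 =-3818.74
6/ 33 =2/ 11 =0.18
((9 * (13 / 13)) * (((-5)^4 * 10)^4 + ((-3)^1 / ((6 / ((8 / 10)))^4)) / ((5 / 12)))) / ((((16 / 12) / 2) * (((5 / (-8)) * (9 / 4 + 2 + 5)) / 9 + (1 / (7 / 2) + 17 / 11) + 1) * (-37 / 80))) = -20348597853606712.43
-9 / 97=-0.09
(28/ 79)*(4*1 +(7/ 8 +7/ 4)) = 371/ 158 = 2.35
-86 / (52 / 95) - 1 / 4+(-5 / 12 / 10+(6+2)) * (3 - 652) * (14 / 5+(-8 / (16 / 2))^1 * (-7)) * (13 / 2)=-1026995459 / 3120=-329165.21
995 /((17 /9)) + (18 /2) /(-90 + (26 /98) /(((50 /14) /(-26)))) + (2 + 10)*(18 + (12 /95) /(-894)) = 2875106092251 /3871335880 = 742.67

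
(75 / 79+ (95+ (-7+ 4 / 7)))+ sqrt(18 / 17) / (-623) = 89.52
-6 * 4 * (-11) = 264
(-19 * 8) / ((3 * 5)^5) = -152 / 759375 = -0.00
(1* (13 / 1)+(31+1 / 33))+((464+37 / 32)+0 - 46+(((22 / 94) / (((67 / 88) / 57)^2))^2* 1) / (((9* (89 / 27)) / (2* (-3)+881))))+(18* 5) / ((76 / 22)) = 4034284251798261718417495 / 79488161548962144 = 50753271.60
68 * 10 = 680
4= 4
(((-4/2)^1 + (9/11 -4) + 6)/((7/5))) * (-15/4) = -675/308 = -2.19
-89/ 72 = -1.24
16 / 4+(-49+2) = -43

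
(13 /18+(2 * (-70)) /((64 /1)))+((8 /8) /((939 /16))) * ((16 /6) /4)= -65531 /45072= -1.45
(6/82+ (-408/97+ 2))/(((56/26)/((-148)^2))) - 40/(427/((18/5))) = -5262532676/242597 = -21692.49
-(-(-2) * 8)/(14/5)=-40/7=-5.71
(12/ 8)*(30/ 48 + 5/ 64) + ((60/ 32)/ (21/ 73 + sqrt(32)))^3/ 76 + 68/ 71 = 16470898135057125*sqrt(2)/ 47867078889534237184 + 27356529100572944217443/ 13594250404627723360256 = 2.01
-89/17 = -5.24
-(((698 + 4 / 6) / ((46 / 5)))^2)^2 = -753919797760000 / 22667121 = -33260500.87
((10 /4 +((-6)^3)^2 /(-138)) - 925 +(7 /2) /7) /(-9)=28982 /207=140.01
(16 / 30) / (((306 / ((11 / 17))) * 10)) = 0.00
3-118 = -115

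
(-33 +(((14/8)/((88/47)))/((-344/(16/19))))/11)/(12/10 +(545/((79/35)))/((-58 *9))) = -5381231673375/120252027368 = -44.75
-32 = -32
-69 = -69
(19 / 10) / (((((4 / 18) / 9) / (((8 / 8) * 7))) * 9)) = 1197 / 20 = 59.85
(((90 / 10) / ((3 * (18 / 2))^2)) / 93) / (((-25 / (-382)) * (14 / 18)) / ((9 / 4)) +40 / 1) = 191 / 57584670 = 0.00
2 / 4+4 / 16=3 / 4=0.75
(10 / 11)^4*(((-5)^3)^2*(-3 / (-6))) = 78125000 / 14641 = 5336.04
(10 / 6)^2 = 25 / 9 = 2.78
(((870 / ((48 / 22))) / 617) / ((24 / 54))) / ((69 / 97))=2.04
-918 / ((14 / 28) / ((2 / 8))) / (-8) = 459 / 8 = 57.38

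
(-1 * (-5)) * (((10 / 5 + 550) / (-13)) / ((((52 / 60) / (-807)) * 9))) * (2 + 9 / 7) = 72172.95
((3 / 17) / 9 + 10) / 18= 511 / 918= 0.56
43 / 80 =0.54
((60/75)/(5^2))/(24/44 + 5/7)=308/12125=0.03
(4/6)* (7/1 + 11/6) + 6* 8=485/9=53.89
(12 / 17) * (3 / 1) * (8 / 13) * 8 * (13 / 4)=576 / 17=33.88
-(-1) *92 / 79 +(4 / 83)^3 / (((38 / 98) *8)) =999514644 / 858252287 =1.16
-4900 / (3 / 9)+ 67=-14633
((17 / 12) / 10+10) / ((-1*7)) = -1217 / 840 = -1.45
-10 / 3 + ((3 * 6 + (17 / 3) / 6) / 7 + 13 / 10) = 212 / 315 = 0.67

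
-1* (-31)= 31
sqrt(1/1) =1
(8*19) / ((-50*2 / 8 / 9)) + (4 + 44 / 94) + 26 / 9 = -1079528 / 10575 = -102.08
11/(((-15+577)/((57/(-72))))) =-209/13488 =-0.02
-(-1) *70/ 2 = 35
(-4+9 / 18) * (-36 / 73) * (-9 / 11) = -1134 / 803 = -1.41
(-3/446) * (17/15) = -17/2230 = -0.01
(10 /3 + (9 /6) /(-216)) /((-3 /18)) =-479 /24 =-19.96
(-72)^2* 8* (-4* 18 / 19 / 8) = -373248 / 19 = -19644.63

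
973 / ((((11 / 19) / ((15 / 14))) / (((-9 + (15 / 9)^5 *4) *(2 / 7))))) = 136183165 / 6237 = 21834.72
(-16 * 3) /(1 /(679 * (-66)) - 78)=2151072 /3495493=0.62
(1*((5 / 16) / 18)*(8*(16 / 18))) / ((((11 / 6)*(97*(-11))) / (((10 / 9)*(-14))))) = 2800 / 2852091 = 0.00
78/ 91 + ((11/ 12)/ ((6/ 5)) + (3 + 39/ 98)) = 17707/ 3528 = 5.02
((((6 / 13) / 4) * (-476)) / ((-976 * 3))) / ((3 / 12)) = 119 / 1586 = 0.08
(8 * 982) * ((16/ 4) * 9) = 282816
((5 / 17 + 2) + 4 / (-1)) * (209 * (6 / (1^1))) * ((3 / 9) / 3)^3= -12122 / 4131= -2.93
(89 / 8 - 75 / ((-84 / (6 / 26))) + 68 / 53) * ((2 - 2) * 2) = 0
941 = 941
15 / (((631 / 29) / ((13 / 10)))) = 1131 / 1262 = 0.90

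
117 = 117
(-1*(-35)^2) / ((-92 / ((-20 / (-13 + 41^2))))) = -6125 / 38364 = -0.16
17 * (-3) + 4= -47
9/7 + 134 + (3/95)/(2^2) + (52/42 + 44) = 1440643/7980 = 180.53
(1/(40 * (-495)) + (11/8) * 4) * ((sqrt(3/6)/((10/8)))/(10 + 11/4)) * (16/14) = 124456 * sqrt(2)/631125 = 0.28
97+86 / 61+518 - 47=34734 / 61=569.41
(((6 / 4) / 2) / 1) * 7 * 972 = 5103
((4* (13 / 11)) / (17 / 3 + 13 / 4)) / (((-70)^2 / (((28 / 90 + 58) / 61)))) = 0.00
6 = 6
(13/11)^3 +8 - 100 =-120255/1331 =-90.35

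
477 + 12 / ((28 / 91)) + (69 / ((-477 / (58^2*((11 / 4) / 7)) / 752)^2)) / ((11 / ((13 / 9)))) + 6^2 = 1315520564291512 / 33446763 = 39331775.22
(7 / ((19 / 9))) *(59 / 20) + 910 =349517 / 380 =919.78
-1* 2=-2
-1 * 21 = -21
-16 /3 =-5.33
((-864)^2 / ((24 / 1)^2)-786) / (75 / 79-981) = -6715 / 12904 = -0.52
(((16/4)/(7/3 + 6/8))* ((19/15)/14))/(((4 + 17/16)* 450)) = 1216/23601375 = 0.00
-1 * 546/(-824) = 273/412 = 0.66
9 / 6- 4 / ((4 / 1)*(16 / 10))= 7 / 8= 0.88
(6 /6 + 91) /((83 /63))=5796 /83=69.83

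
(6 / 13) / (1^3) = 6 / 13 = 0.46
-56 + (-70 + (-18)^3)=-5958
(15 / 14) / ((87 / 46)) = 115 / 203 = 0.57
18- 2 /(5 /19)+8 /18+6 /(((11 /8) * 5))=1160 /99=11.72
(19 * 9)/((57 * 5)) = 3/5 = 0.60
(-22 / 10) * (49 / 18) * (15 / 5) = -539 / 30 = -17.97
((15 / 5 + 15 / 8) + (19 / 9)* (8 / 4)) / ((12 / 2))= 655 / 432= 1.52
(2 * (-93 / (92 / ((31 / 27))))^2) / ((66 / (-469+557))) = 923521 / 257094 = 3.59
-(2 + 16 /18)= -26 /9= -2.89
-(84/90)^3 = -0.81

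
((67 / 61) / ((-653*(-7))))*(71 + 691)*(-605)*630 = -2779890300 / 39833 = -69788.63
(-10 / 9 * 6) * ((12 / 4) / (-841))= 20 / 841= 0.02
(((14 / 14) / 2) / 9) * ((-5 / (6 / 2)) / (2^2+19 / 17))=-85 / 4698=-0.02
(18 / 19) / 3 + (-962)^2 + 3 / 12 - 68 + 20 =70330139 / 76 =925396.57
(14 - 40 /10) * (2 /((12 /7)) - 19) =-535 /3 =-178.33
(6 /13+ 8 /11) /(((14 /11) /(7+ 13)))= 1700 /91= 18.68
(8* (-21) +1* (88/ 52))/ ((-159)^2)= -0.01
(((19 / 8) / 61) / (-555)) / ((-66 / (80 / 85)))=19 / 18992655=0.00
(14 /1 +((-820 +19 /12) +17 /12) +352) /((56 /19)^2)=-162811 /3136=-51.92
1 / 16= 0.06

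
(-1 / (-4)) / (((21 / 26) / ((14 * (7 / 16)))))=91 / 48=1.90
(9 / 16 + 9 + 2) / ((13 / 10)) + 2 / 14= 6579 / 728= 9.04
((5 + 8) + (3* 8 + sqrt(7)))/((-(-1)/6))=6* sqrt(7) + 222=237.87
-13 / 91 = -1 / 7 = -0.14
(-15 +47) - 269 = -237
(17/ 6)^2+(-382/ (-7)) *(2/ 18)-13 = 275/ 252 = 1.09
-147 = -147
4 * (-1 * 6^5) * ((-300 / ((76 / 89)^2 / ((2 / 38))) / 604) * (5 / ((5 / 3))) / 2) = 1732322700 / 1035709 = 1672.60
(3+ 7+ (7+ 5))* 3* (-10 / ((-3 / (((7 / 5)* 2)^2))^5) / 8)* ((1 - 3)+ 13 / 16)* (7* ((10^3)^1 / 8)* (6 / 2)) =-13224361257184 / 421875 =-31346634.09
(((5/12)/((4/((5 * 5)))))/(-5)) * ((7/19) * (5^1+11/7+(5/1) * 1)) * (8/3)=-225/38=-5.92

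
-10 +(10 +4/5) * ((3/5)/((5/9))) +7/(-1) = -667/125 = -5.34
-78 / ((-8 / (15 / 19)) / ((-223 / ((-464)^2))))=-130455 / 16362496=-0.01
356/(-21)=-356/21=-16.95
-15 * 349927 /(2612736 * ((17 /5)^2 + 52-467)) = 43740875 /8784018432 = 0.00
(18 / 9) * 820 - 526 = 1114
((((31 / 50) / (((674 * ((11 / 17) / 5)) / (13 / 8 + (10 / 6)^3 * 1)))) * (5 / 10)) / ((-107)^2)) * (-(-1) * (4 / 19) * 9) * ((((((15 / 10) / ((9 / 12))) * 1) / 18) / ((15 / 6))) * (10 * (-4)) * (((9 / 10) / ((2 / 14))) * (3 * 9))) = -44854551 / 40319370850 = -0.00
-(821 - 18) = -803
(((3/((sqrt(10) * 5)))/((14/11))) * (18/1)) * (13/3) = 11.63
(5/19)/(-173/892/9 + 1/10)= 200700/59831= 3.35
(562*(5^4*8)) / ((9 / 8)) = 22480000 / 9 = 2497777.78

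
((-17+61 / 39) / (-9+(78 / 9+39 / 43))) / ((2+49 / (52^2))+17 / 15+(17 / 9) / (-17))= -121146480 / 13688113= -8.85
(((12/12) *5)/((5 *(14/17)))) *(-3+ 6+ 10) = 221/14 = 15.79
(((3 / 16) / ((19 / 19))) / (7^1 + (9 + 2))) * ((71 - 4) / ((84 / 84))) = 67 / 96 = 0.70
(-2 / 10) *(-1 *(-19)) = -19 / 5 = -3.80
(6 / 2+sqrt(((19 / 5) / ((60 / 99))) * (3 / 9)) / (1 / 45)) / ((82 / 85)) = 70.55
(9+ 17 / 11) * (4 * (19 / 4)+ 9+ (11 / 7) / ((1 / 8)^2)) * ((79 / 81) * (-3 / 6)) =-458200 / 693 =-661.18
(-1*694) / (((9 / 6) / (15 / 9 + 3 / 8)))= -17003 / 18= -944.61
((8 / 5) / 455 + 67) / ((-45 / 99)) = -1676763 / 11375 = -147.41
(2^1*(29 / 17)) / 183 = 58 / 3111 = 0.02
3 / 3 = 1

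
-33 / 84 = -11 / 28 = -0.39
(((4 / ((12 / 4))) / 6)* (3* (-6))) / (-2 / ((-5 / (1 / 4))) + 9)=-40 / 91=-0.44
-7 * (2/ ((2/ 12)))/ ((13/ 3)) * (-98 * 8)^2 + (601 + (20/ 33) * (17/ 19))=-11914268.61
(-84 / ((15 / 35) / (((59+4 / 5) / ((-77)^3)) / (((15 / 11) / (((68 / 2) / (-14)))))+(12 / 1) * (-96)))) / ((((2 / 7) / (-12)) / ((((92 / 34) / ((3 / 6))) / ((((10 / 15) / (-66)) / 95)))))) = 3159112628600352 / 6545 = 482675726294.94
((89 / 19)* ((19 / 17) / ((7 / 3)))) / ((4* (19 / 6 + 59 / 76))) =15219 / 106981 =0.14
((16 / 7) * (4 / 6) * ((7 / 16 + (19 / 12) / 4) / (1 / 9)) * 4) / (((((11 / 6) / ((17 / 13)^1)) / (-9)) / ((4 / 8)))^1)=-146880 / 1001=-146.73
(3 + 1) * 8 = 32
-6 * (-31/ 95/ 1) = 186/ 95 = 1.96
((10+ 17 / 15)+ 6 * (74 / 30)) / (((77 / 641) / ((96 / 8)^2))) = 11968752 / 385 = 31087.67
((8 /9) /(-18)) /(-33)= 4 /2673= 0.00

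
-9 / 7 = -1.29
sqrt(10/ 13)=sqrt(130)/ 13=0.88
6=6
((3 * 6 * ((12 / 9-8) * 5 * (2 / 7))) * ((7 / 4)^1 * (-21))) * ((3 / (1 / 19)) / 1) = 359100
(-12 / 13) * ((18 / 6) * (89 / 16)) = -15.40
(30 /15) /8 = 1 /4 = 0.25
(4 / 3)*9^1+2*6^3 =444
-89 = -89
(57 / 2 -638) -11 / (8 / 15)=-5041 / 8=-630.12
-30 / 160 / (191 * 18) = -1 / 18336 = -0.00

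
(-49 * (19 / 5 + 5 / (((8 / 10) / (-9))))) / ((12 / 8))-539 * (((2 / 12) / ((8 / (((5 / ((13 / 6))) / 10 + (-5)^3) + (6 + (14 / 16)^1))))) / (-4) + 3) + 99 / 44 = -23197507 / 99840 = -232.35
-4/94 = -2/47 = -0.04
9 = 9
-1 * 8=-8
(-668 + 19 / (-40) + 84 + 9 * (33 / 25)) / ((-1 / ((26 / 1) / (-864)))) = -17.23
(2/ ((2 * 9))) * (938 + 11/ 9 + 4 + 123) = 9596/ 81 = 118.47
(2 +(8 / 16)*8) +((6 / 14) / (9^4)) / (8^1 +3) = 1010395 / 168399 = 6.00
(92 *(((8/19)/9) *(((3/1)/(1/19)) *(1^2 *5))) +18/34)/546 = 8941/3978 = 2.25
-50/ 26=-25/ 13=-1.92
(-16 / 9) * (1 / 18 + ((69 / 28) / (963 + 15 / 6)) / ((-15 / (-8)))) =-553928 / 5474385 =-0.10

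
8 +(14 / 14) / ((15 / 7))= 127 / 15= 8.47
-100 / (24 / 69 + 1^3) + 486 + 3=12859 / 31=414.81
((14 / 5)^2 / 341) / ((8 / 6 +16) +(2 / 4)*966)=588 / 12796025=0.00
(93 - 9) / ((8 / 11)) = 231 / 2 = 115.50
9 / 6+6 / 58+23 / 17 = 2915 / 986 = 2.96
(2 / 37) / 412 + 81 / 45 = 68603 / 38110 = 1.80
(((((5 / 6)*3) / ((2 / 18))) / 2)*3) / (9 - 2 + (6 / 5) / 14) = 4.76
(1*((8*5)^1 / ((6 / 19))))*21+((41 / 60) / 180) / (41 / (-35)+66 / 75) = 58604833 / 22032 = 2659.99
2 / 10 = 1 / 5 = 0.20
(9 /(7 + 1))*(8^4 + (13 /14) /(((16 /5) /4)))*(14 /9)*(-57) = -13078137 /32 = -408691.78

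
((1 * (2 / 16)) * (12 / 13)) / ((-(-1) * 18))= 1 / 156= 0.01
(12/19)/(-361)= -12/6859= -0.00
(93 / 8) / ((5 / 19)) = 1767 / 40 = 44.18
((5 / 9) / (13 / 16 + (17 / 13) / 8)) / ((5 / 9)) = 208 / 203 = 1.02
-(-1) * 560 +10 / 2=565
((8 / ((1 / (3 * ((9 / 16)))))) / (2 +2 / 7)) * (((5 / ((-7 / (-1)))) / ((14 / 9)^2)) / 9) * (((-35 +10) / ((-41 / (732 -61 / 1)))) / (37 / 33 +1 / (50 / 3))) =67.10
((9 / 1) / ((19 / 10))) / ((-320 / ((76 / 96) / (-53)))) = 3 / 13568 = 0.00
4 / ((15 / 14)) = 56 / 15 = 3.73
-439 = -439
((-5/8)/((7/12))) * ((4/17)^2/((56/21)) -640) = 198165/289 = 685.69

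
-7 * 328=-2296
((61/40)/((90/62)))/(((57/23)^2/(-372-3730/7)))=-3168073613/20468700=-154.78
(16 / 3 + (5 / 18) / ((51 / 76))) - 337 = -152045 / 459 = -331.25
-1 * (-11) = 11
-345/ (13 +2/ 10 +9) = -575/ 37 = -15.54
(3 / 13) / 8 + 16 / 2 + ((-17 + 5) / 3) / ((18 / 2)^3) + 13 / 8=182875 / 18954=9.65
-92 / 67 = -1.37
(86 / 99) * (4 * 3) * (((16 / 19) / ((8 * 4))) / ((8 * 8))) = 43 / 10032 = 0.00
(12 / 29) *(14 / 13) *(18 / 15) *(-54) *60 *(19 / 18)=-689472 / 377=-1828.84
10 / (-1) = -10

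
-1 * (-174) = 174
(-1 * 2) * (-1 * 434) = 868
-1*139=-139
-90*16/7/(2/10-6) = 7200/203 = 35.47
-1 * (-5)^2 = -25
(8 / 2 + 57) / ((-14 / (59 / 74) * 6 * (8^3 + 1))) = -3599 / 3188808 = -0.00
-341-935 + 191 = -1085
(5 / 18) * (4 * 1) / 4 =5 / 18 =0.28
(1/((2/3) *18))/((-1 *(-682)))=1/8184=0.00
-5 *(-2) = 10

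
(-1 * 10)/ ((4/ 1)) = -5/ 2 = -2.50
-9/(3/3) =-9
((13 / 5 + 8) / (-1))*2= -106 / 5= -21.20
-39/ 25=-1.56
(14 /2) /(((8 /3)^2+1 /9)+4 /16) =252 /269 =0.94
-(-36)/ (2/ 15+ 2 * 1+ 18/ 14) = 3780/ 359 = 10.53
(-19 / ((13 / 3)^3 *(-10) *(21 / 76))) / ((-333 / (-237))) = 171114 / 2845115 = 0.06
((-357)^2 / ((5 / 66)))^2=70755586549956 / 25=2830223461998.24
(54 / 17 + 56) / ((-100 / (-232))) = 58348 / 425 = 137.29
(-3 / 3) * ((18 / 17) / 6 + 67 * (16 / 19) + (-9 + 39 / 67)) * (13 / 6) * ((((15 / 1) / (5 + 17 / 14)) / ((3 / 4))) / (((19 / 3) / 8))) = -15181056800 / 35772573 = -424.38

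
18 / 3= 6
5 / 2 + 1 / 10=13 / 5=2.60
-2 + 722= 720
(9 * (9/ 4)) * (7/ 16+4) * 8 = 718.88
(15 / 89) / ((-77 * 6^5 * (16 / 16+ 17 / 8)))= -1 / 11101860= -0.00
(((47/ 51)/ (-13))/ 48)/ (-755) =47/ 24027120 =0.00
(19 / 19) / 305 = 1 / 305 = 0.00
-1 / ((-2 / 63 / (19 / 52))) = 1197 / 104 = 11.51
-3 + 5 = 2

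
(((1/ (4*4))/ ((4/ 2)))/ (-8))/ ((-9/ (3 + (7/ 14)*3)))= 1/ 512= 0.00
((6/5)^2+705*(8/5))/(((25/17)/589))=282727068/625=452363.31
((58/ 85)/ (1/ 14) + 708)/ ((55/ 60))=731904/ 935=782.79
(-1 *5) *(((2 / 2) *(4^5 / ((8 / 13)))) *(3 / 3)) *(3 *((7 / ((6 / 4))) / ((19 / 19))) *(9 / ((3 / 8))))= -2795520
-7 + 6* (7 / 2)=14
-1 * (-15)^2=-225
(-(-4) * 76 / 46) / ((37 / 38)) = 5776 / 851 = 6.79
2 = 2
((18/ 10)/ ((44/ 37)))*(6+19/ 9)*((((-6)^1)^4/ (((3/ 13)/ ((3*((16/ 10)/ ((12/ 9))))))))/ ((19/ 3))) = 204779016/ 5225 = 39192.16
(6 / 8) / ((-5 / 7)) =-21 / 20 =-1.05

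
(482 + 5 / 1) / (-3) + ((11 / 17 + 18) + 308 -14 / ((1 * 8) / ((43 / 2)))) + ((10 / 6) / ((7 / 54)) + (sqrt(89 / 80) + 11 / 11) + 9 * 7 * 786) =sqrt(445) / 20 + 141824807 / 2856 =49659.60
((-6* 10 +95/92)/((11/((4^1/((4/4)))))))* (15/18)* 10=-135625/759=-178.69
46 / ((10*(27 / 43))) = 7.33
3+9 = 12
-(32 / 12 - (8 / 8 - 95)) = -290 / 3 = -96.67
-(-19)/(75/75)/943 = 0.02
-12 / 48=-1 / 4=-0.25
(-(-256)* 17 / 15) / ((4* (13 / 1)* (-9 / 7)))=-7616 / 1755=-4.34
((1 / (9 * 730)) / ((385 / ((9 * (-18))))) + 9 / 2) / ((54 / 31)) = 1452071 / 562100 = 2.58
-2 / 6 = -1 / 3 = -0.33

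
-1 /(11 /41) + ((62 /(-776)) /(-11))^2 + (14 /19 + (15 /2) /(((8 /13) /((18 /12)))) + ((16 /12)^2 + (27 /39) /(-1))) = 1326279891725 /80987553504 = 16.38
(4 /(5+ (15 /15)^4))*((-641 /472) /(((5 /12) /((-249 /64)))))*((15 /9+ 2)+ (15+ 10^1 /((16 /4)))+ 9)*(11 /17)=105927173 /641920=165.02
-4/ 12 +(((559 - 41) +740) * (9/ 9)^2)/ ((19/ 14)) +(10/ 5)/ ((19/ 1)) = 52823/ 57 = 926.72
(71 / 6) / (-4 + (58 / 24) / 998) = -141716 / 47875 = -2.96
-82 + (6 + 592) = 516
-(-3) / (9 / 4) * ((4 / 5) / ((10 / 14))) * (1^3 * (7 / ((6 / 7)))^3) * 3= 2440.13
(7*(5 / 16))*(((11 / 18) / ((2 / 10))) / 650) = 77 / 7488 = 0.01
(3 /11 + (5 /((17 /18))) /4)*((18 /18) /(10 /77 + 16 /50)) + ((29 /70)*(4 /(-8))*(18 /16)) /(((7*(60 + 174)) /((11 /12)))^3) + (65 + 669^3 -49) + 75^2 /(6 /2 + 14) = 2082939342365046775170080761 /6956611676526919680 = 299418659.43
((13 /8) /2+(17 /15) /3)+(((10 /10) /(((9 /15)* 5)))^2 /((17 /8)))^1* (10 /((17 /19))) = 123091 /69360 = 1.77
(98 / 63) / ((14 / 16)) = 16 / 9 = 1.78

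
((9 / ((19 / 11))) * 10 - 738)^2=169833024 / 361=470451.59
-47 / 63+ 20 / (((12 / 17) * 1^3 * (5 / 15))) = 5308 / 63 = 84.25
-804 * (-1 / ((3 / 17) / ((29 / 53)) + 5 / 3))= 404.19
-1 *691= -691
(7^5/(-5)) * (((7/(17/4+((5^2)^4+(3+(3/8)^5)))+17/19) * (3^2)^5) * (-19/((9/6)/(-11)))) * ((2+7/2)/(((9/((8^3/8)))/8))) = -7742512752531.83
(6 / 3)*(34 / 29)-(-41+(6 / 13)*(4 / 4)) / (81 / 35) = 606509 / 30537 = 19.86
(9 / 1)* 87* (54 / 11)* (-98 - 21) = -5031558 / 11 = -457414.36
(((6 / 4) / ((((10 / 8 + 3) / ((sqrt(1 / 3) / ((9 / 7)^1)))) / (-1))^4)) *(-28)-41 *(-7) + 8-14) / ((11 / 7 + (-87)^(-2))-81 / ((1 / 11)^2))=-2719438511733013 / 94837863050950959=-0.03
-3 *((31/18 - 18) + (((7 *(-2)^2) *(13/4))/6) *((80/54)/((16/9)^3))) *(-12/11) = -113161/2816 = -40.19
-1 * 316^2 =-99856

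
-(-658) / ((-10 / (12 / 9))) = -1316 / 15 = -87.73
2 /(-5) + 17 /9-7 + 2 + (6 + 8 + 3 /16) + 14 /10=1739 /144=12.08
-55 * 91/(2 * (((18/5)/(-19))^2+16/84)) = -948572625/85808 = -11054.59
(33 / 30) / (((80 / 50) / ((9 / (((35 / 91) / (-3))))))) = -48.26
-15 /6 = -5 /2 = -2.50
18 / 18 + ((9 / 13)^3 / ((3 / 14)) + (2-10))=-11977 / 2197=-5.45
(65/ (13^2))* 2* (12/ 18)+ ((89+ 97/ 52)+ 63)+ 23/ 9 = 73445/ 468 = 156.93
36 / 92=9 / 23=0.39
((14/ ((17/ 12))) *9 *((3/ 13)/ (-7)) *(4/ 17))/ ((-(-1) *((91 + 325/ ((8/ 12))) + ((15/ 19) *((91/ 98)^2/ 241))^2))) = -2087797758423552/ 1750644622601208997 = -0.00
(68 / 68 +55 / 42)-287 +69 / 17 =-200371 / 714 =-280.63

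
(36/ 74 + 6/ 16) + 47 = 14167/ 296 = 47.86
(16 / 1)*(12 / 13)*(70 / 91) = 1920 / 169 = 11.36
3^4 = 81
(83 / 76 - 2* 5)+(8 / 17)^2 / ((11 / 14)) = -2084087 / 241604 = -8.63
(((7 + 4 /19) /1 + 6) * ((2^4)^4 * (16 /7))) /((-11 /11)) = -263192576 /133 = -1978891.55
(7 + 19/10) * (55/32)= 979/64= 15.30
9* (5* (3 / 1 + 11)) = 630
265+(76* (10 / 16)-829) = -1033 / 2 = -516.50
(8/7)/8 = 1/7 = 0.14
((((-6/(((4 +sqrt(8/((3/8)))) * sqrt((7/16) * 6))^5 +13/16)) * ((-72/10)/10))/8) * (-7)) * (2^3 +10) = -27216/(325 +16385600 * sqrt(42) +28380800 * sqrt(14)) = -0.00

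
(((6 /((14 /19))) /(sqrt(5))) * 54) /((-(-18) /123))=21033 * sqrt(5) /35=1343.75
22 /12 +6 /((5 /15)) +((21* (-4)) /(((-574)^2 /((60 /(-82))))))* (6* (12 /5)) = 57418969 /2894682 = 19.84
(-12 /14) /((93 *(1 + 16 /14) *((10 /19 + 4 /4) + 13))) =-19 /64170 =-0.00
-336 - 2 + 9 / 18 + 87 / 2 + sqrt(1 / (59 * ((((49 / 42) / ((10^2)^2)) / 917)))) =-294 + 100 * sqrt(46374) / 59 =70.99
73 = 73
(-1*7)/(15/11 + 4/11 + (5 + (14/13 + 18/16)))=-8008/10215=-0.78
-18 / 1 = -18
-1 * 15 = -15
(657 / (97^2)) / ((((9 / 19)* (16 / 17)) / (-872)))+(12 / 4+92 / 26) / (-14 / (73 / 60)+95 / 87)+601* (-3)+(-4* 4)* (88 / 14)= -46231428870621 / 22653842302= -2040.78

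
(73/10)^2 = 5329/100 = 53.29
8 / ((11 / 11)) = 8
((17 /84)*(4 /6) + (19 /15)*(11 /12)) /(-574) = -1633 /723240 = -0.00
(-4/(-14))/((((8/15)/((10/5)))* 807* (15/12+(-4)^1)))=-10/20713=-0.00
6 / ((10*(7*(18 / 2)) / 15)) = 0.14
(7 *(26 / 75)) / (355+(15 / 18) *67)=0.01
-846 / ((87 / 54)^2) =-274104 / 841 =-325.93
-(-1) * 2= 2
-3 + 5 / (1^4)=2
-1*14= -14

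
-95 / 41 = -2.32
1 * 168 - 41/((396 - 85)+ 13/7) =367633/2190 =167.87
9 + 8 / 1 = 17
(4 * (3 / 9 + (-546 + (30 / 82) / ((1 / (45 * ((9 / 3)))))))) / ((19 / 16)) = -3906688 / 2337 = -1671.67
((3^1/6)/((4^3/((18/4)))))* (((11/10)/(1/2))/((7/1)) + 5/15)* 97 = 4947/2240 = 2.21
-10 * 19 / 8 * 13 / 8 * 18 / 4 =-11115 / 64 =-173.67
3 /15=1 /5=0.20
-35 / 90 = -0.39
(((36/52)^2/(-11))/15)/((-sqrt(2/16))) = 54* sqrt(2)/9295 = 0.01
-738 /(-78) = 123 /13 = 9.46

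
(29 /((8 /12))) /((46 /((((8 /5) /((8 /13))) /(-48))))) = -377 /7360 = -0.05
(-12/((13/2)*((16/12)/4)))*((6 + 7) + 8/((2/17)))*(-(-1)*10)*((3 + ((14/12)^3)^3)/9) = -352933475/101088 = -3491.35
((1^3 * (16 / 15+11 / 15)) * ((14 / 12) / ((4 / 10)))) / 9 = 7 / 12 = 0.58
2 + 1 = 3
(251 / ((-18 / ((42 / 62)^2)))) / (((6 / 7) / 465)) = -430465 / 124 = -3471.49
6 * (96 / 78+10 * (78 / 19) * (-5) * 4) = -1214976 / 247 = -4918.93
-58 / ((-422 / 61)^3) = 0.18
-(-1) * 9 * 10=90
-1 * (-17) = 17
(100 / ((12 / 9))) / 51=25 / 17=1.47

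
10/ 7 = 1.43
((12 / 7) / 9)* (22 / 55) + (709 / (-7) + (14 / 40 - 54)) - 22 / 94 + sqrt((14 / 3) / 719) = -3061547 / 19740 + sqrt(30198) / 2157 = -155.01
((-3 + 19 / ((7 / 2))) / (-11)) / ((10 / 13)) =-0.29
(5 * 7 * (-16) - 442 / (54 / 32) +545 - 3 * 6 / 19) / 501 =-142549 / 257013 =-0.55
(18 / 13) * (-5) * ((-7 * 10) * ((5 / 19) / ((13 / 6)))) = 189000 / 3211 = 58.86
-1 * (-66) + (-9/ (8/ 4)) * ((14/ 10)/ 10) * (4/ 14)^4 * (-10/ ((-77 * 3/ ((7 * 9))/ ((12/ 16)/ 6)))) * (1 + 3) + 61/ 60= 15169937/ 226380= 67.01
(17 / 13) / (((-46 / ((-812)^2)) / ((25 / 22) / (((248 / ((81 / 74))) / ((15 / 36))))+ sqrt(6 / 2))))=-5604424 * sqrt(3) / 299-2364366375 / 60359728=-32504.55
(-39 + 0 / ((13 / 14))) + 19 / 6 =-215 / 6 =-35.83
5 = 5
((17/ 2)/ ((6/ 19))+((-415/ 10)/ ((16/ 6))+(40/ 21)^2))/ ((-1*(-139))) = 105715/ 980784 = 0.11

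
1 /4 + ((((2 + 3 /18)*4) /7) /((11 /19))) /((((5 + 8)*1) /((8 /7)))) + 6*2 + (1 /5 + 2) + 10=796793 /32340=24.64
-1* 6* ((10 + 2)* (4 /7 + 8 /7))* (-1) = 864 /7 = 123.43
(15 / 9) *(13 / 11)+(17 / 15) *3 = 886 / 165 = 5.37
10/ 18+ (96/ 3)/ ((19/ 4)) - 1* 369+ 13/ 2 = -121481/ 342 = -355.21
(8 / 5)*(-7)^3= -2744 / 5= -548.80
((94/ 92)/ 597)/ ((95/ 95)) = 47/ 27462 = 0.00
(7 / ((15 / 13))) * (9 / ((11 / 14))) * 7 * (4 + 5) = 240786 / 55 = 4377.93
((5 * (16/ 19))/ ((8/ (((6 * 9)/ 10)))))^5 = 459165024/ 2476099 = 185.44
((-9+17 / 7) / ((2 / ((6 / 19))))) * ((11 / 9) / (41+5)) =-11 / 399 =-0.03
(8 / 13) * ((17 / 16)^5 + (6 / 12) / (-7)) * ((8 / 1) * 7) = 9414711 / 212992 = 44.20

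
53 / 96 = 0.55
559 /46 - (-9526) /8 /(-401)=9.18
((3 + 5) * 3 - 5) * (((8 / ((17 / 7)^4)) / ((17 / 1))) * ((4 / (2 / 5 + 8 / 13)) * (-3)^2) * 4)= 569325120 / 15618427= 36.45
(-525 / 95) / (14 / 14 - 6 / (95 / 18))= 525 / 13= 40.38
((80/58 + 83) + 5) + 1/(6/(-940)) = -67.29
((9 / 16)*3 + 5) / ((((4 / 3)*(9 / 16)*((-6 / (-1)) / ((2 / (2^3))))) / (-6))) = -107 / 48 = -2.23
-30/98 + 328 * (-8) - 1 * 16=-129375/49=-2640.31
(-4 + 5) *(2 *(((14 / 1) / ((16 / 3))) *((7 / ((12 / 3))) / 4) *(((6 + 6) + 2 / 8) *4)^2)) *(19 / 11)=6705993 / 704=9525.56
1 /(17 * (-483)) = -1 /8211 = -0.00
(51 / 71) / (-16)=-51 / 1136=-0.04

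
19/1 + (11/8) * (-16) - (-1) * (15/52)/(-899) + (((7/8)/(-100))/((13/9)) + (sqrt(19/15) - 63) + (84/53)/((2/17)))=-26032447161/495528800 + sqrt(285)/15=-51.41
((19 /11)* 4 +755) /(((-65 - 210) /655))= -1097911 /605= -1814.73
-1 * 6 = -6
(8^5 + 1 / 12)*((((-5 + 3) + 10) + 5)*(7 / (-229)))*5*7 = -1252396145 / 2748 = -455748.23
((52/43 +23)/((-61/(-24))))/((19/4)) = 99936/49837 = 2.01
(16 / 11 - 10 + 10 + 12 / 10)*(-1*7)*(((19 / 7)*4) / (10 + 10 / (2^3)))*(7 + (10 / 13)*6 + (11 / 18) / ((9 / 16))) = -227.78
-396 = -396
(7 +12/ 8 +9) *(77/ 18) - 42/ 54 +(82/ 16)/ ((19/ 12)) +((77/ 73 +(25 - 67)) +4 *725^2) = 2102536.37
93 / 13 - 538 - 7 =-6992 / 13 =-537.85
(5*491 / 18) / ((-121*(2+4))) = -0.19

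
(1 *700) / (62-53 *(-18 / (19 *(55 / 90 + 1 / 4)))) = 206150 / 35431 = 5.82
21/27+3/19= 160/171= 0.94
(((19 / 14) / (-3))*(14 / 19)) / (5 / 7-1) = 7 / 6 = 1.17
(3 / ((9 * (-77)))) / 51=-1 / 11781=-0.00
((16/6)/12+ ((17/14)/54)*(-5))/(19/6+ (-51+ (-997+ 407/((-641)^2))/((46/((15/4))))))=-784371829/922416379731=-0.00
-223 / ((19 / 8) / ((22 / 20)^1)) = -9812 / 95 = -103.28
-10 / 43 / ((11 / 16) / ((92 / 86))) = -7360 / 20339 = -0.36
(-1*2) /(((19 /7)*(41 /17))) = -238 /779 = -0.31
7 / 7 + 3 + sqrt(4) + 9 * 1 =15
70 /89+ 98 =8792 /89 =98.79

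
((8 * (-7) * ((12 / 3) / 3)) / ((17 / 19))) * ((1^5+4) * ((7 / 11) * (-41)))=10886.56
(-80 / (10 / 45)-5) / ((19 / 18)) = -6570 / 19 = -345.79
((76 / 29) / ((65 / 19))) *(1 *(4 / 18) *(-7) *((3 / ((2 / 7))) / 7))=-10108 / 5655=-1.79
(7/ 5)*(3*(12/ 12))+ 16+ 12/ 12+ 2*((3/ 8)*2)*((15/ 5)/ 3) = 227/ 10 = 22.70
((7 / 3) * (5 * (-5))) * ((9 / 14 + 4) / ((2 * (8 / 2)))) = -1625 / 48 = -33.85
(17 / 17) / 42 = 1 / 42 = 0.02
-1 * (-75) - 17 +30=88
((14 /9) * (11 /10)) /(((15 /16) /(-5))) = -1232 /135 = -9.13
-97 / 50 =-1.94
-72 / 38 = -36 / 19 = -1.89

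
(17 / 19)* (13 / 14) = 0.83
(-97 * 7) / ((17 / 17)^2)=-679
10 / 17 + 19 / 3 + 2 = 8.92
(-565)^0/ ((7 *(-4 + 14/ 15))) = -0.05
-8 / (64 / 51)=-51 / 8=-6.38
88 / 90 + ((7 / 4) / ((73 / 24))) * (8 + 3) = 24002 / 3285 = 7.31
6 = 6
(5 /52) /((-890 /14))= -7 /4628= -0.00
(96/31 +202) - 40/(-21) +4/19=2563006/12369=207.21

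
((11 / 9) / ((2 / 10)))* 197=10835 / 9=1203.89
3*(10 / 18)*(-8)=-40 / 3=-13.33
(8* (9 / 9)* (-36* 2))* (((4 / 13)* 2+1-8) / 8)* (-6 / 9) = -3984 / 13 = -306.46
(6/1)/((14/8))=24/7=3.43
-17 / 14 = -1.21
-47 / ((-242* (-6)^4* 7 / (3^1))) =0.00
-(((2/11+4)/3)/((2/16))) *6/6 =-11.15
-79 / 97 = -0.81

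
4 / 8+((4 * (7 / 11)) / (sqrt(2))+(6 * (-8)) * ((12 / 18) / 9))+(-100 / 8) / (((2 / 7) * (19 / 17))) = -28865 / 684+14 * sqrt(2) / 11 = -40.40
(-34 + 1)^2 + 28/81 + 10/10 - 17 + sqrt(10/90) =86968/81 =1073.68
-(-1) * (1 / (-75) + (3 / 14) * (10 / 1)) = 1118 / 525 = 2.13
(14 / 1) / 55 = 14 / 55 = 0.25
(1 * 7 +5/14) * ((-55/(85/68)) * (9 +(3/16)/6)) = -2923.54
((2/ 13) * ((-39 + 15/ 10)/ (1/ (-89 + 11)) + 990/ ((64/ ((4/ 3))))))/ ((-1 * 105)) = -1571/ 364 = -4.32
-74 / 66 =-37 / 33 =-1.12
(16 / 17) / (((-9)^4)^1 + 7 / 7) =0.00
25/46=0.54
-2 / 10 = -1 / 5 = -0.20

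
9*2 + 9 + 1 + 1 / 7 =197 / 7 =28.14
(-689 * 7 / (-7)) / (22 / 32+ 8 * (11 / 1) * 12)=208 / 319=0.65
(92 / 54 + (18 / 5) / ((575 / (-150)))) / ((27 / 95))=45106 / 16767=2.69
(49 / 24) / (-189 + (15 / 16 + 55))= -98 / 6387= -0.02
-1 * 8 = -8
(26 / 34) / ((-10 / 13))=-169 / 170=-0.99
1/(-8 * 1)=-1/8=-0.12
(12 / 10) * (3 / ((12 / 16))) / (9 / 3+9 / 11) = 44 / 35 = 1.26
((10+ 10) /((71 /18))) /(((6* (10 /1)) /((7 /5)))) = 42 /355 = 0.12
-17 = -17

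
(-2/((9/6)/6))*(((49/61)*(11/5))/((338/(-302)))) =12.63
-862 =-862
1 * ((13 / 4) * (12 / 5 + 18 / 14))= 1677 / 140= 11.98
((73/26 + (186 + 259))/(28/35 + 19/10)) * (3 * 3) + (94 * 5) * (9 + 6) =111055/13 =8542.69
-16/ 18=-8/ 9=-0.89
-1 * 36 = -36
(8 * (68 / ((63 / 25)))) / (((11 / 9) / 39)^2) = 186170400 / 847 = 219799.76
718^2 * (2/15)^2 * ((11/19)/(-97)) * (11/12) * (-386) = 24078063944/1244025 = 19354.97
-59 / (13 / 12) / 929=-708 / 12077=-0.06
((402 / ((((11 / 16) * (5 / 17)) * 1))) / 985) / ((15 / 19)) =692512 / 270875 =2.56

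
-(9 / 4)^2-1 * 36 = -657 / 16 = -41.06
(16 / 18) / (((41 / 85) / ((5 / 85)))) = 40 / 369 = 0.11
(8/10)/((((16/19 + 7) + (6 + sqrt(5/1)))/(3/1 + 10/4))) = 4997/15310 - 361 *sqrt(5)/15310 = 0.27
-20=-20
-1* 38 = -38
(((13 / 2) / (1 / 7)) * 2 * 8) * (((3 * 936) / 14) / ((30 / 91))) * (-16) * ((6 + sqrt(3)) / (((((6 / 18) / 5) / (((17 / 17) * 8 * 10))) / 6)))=-306142986240-51023831040 * sqrt(3)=-394518853998.09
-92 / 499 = -0.18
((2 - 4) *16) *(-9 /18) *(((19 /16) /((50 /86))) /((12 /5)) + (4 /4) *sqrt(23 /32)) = 2 *sqrt(46) + 817 /60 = 27.18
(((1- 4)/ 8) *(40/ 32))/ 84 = -5/ 896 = -0.01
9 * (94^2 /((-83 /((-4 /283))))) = 318096 /23489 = 13.54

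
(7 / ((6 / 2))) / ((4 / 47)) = 329 / 12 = 27.42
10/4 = 5/2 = 2.50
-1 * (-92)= 92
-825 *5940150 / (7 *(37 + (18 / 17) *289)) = -4900623750 / 2401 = -2041076.11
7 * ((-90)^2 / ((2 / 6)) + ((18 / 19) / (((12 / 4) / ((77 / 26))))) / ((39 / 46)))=546215894 / 3211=170107.72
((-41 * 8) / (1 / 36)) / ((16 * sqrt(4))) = -369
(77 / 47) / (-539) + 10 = 10.00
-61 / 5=-12.20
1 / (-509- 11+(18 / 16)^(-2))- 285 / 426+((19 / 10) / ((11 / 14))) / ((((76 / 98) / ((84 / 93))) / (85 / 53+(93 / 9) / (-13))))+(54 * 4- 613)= -378257169548651 / 956661920760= -395.39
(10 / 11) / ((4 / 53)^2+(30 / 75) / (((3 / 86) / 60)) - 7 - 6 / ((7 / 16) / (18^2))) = -196630 / 813785731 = -0.00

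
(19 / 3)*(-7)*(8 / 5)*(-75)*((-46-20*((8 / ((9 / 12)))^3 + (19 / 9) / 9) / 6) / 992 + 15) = 435813070 / 7533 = 57853.85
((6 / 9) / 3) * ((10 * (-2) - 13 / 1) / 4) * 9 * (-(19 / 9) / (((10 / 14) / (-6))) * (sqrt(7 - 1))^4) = -52668 / 5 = -10533.60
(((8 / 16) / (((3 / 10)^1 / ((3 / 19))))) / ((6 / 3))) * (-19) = -2.50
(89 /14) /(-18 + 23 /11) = -979 /2450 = -0.40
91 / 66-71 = -69.62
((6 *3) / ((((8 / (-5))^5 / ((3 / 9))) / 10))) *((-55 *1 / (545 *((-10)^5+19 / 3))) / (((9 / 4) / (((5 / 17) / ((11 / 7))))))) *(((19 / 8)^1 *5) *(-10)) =259765625 / 4553644384256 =0.00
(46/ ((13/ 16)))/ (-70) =-368/ 455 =-0.81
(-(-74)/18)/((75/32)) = 1184/675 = 1.75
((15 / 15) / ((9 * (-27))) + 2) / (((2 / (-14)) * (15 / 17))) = -11543 / 729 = -15.83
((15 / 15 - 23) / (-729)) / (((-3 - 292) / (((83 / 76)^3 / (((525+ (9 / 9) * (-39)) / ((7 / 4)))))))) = -44027599 / 91760672136960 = -0.00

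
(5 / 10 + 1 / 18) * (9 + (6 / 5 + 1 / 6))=311 / 54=5.76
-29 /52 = -0.56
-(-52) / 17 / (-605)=-52 / 10285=-0.01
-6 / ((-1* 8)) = 3 / 4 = 0.75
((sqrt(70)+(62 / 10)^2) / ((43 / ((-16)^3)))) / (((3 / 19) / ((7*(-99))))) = 17977344*sqrt(70) / 43+17276227584 / 1075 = 19568798.94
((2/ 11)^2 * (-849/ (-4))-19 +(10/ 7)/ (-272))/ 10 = -276201/ 230384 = -1.20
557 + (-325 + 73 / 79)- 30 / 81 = 496037 / 2133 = 232.55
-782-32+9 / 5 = -812.20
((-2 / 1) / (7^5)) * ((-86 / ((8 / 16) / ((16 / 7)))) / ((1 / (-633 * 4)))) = -13936128 / 117649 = -118.46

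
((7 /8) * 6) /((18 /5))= 35 /24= 1.46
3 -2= 1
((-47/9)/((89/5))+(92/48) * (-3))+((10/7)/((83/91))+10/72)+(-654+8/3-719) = -60928193/44322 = -1374.67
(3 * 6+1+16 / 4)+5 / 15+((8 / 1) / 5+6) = 464 / 15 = 30.93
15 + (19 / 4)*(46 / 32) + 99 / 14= 12947 / 448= 28.90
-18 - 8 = -26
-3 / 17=-0.18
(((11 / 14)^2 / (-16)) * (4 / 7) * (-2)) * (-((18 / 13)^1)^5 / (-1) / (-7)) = -0.03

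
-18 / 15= -6 / 5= -1.20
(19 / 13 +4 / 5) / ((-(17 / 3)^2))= -1323 / 18785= -0.07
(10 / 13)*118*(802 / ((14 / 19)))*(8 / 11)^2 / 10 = 57538688 / 11011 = 5225.56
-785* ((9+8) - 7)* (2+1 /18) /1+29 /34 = -4937389 /306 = -16135.26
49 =49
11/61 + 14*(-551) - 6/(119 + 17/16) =-903918959/117181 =-7713.87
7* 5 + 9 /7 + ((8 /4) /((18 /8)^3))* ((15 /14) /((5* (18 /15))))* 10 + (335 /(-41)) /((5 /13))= 3212693 /209223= 15.36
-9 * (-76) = 684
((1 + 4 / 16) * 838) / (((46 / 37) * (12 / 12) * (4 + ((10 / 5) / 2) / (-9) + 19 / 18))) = 170.40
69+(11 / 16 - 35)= 555 / 16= 34.69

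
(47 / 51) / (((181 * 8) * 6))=47 / 443088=0.00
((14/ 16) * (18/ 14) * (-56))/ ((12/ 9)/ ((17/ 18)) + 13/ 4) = -4284/ 317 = -13.51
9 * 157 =1413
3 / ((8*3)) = 1 / 8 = 0.12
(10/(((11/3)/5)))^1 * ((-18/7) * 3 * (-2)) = 16200/77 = 210.39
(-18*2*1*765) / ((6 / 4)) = -18360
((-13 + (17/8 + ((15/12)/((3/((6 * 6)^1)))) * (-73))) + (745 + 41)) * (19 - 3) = -5118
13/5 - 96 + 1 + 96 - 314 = -1552/5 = -310.40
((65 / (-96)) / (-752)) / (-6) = -65 / 433152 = -0.00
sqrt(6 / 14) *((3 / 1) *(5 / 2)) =15 *sqrt(21) / 14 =4.91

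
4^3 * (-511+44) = -29888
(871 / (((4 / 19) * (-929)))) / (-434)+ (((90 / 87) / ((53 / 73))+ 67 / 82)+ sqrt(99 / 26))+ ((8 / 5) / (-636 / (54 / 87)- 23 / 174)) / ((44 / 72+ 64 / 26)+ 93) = 3 * sqrt(286) / 26+ 4587733764971017132831 / 2037026444062738028600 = 4.20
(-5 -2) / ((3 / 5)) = -35 / 3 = -11.67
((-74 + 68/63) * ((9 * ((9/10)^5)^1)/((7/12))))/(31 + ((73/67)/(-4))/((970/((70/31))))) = -27326359227357/1275104796875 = -21.43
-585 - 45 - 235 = -865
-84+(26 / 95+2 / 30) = -23843 / 285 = -83.66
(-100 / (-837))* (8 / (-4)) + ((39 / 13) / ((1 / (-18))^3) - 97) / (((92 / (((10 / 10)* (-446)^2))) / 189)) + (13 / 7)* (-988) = -7189252014.79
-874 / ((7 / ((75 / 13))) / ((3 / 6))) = -32775 / 91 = -360.16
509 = 509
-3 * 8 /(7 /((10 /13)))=-240 /91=-2.64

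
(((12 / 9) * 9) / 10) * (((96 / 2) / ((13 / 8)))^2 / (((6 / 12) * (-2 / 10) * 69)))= -589824 / 3887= -151.74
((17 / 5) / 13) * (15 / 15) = 17 / 65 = 0.26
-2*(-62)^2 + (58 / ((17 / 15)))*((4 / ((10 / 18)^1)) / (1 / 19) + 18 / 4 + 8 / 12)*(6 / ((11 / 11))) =610370 / 17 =35904.12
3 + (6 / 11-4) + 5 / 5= 6 / 11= 0.55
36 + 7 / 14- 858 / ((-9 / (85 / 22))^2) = -36122 / 297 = -121.62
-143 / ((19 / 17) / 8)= -19448 / 19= -1023.58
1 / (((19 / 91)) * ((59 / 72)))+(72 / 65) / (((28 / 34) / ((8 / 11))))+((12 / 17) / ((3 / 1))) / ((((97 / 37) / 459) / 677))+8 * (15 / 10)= 15188568839952 / 544228685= 27908.43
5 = 5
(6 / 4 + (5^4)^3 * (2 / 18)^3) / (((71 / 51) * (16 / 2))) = 8300818429 / 276048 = 30070.20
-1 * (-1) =1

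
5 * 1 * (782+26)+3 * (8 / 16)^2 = 16163 / 4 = 4040.75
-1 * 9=-9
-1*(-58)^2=-3364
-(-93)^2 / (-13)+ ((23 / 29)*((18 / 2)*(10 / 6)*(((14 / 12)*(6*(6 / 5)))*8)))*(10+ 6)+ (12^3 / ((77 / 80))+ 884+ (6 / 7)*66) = 470048489 / 29029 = 16192.38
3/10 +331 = 3313/10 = 331.30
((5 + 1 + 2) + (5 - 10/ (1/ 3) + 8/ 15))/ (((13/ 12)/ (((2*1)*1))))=-152/ 5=-30.40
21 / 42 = 1 / 2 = 0.50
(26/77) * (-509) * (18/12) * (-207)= 4109157/77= 53365.68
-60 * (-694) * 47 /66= 326180 /11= 29652.73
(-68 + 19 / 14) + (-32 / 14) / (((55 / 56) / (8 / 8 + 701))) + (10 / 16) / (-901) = -4718715521 / 2775080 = -1700.39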